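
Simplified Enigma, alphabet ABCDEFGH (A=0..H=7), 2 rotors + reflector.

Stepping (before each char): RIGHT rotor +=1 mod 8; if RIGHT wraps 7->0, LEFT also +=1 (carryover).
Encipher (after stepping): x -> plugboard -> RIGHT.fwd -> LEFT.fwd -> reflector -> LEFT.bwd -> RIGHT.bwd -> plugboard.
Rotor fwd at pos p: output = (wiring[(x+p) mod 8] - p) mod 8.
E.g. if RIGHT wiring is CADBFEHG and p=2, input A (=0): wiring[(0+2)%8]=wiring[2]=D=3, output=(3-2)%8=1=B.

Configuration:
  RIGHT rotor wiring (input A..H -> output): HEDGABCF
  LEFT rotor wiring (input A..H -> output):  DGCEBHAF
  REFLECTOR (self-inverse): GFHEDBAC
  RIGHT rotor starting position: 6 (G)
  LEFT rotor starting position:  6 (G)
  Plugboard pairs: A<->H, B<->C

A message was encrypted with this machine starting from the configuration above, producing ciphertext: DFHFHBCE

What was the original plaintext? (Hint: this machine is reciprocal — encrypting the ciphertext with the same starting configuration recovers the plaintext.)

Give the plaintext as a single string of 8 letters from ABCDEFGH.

Char 1 ('D'): step: R->7, L=6; D->plug->D->R->E->L->E->refl->D->L'->G->R'->A->plug->H
Char 2 ('F'): step: R->0, L->7 (L advanced); F->plug->F->R->B->L->E->refl->D->L'->D->R'->C->plug->B
Char 3 ('H'): step: R->1, L=7; H->plug->A->R->D->L->D->refl->E->L'->B->R'->F->plug->F
Char 4 ('F'): step: R->2, L=7; F->plug->F->R->D->L->D->refl->E->L'->B->R'->A->plug->H
Char 5 ('H'): step: R->3, L=7; H->plug->A->R->D->L->D->refl->E->L'->B->R'->G->plug->G
Char 6 ('B'): step: R->4, L=7; B->plug->C->R->G->L->A->refl->G->L'->A->R'->F->plug->F
Char 7 ('C'): step: R->5, L=7; C->plug->B->R->F->L->C->refl->H->L'->C->R'->D->plug->D
Char 8 ('E'): step: R->6, L=7; E->plug->E->R->F->L->C->refl->H->L'->C->R'->G->plug->G

Answer: HBFHGFDG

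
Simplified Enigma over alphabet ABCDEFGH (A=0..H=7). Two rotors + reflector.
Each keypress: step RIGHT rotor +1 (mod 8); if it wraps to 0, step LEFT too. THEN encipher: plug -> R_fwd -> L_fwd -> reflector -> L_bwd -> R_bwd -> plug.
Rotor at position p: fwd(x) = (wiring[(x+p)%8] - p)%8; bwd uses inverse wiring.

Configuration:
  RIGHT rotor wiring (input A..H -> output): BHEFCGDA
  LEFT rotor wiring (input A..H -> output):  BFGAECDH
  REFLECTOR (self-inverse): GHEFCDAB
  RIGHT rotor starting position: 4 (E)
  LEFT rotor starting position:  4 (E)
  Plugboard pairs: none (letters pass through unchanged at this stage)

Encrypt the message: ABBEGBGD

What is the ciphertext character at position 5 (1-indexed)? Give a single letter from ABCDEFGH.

Char 1 ('A'): step: R->5, L=4; A->plug->A->R->B->L->G->refl->A->L'->A->R'->G->plug->G
Char 2 ('B'): step: R->6, L=4; B->plug->B->R->C->L->H->refl->B->L'->F->R'->A->plug->A
Char 3 ('B'): step: R->7, L=4; B->plug->B->R->C->L->H->refl->B->L'->F->R'->D->plug->D
Char 4 ('E'): step: R->0, L->5 (L advanced); E->plug->E->R->C->L->C->refl->E->L'->D->R'->G->plug->G
Char 5 ('G'): step: R->1, L=5; G->plug->G->R->H->L->H->refl->B->L'->F->R'->E->plug->E

E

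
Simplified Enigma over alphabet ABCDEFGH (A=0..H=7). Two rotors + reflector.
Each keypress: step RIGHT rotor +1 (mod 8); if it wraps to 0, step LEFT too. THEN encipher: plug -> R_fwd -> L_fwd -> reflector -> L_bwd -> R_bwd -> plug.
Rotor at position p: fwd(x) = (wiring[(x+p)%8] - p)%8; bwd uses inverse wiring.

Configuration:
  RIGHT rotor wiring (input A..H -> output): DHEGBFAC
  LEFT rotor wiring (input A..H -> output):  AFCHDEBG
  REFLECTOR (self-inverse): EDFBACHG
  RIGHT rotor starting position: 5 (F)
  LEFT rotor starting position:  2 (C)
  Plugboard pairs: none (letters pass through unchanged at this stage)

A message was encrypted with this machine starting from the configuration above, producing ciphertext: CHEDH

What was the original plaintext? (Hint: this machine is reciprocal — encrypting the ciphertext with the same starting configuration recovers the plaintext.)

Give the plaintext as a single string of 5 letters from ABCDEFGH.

Answer: FAGGE

Derivation:
Char 1 ('C'): step: R->6, L=2; C->plug->C->R->F->L->E->refl->A->L'->A->R'->F->plug->F
Char 2 ('H'): step: R->7, L=2; H->plug->H->R->B->L->F->refl->C->L'->D->R'->A->plug->A
Char 3 ('E'): step: R->0, L->3 (L advanced); E->plug->E->R->B->L->A->refl->E->L'->A->R'->G->plug->G
Char 4 ('D'): step: R->1, L=3; D->plug->D->R->A->L->E->refl->A->L'->B->R'->G->plug->G
Char 5 ('H'): step: R->2, L=3; H->plug->H->R->F->L->F->refl->C->L'->G->R'->E->plug->E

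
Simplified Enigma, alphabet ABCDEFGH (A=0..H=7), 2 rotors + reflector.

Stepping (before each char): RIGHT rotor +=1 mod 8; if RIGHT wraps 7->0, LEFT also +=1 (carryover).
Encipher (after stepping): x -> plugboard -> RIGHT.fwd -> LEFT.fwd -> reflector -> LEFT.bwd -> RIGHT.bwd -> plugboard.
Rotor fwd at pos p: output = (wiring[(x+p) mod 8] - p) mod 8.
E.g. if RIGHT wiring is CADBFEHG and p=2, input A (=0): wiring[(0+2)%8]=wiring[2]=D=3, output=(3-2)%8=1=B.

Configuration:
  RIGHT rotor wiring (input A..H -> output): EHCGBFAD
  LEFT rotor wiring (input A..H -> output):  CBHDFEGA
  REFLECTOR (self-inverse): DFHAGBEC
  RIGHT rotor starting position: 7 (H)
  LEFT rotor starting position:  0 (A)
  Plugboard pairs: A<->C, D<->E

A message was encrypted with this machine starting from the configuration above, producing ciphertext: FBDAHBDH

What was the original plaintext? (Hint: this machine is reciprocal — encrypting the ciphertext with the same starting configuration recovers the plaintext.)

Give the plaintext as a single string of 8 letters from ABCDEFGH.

Char 1 ('F'): step: R->0, L->1 (L advanced); F->plug->F->R->F->L->F->refl->B->L'->H->R'->B->plug->B
Char 2 ('B'): step: R->1, L=1; B->plug->B->R->B->L->G->refl->E->L'->D->R'->H->plug->H
Char 3 ('D'): step: R->2, L=1; D->plug->E->R->G->L->H->refl->C->L'->C->R'->G->plug->G
Char 4 ('A'): step: R->3, L=1; A->plug->C->R->C->L->C->refl->H->L'->G->R'->B->plug->B
Char 5 ('H'): step: R->4, L=1; H->plug->H->R->C->L->C->refl->H->L'->G->R'->G->plug->G
Char 6 ('B'): step: R->5, L=1; B->plug->B->R->D->L->E->refl->G->L'->B->R'->G->plug->G
Char 7 ('D'): step: R->6, L=1; D->plug->E->R->E->L->D->refl->A->L'->A->R'->F->plug->F
Char 8 ('H'): step: R->7, L=1; H->plug->H->R->B->L->G->refl->E->L'->D->R'->D->plug->E

Answer: BHGBGGFE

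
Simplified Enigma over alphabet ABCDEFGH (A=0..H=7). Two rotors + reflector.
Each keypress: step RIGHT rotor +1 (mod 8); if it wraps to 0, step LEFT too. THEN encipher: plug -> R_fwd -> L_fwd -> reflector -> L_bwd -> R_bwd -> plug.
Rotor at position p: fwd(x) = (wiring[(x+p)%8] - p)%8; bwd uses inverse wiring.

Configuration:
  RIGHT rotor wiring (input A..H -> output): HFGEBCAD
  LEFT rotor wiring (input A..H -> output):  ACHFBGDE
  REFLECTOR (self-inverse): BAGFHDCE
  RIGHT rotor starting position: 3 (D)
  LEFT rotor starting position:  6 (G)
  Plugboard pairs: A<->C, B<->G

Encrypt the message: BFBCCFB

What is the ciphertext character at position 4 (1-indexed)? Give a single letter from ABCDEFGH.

Char 1 ('B'): step: R->4, L=6; B->plug->G->R->C->L->C->refl->G->L'->B->R'->F->plug->F
Char 2 ('F'): step: R->5, L=6; F->plug->F->R->B->L->G->refl->C->L'->C->R'->D->plug->D
Char 3 ('B'): step: R->6, L=6; B->plug->G->R->D->L->E->refl->H->L'->F->R'->B->plug->G
Char 4 ('C'): step: R->7, L=6; C->plug->A->R->E->L->B->refl->A->L'->H->R'->D->plug->D

D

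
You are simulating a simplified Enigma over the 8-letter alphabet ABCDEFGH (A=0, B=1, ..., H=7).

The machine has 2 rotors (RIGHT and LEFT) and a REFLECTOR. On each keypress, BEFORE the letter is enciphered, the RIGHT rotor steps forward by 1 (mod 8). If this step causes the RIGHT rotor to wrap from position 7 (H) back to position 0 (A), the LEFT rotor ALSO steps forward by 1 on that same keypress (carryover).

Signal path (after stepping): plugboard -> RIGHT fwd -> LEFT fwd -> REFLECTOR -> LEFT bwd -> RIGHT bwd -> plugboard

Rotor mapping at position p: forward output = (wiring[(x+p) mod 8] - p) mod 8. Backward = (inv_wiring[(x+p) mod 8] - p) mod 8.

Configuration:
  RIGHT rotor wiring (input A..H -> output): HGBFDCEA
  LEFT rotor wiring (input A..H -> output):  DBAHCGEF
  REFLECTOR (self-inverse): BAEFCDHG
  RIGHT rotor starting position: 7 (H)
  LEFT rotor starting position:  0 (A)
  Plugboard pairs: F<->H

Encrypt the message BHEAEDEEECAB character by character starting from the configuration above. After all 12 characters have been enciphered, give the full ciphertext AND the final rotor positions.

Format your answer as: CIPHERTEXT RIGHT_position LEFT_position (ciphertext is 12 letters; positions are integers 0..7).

Answer: ABCDCEDCGHDC 3 2

Derivation:
Char 1 ('B'): step: R->0, L->1 (L advanced); B->plug->B->R->G->L->E->refl->C->L'->H->R'->A->plug->A
Char 2 ('H'): step: R->1, L=1; H->plug->F->R->D->L->B->refl->A->L'->A->R'->B->plug->B
Char 3 ('E'): step: R->2, L=1; E->plug->E->R->C->L->G->refl->H->L'->B->R'->C->plug->C
Char 4 ('A'): step: R->3, L=1; A->plug->A->R->C->L->G->refl->H->L'->B->R'->D->plug->D
Char 5 ('E'): step: R->4, L=1; E->plug->E->R->D->L->B->refl->A->L'->A->R'->C->plug->C
Char 6 ('D'): step: R->5, L=1; D->plug->D->R->C->L->G->refl->H->L'->B->R'->E->plug->E
Char 7 ('E'): step: R->6, L=1; E->plug->E->R->D->L->B->refl->A->L'->A->R'->D->plug->D
Char 8 ('E'): step: R->7, L=1; E->plug->E->R->G->L->E->refl->C->L'->H->R'->C->plug->C
Char 9 ('E'): step: R->0, L->2 (L advanced); E->plug->E->R->D->L->E->refl->C->L'->E->R'->G->plug->G
Char 10 ('C'): step: R->1, L=2; C->plug->C->R->E->L->C->refl->E->L'->D->R'->F->plug->H
Char 11 ('A'): step: R->2, L=2; A->plug->A->R->H->L->H->refl->G->L'->A->R'->D->plug->D
Char 12 ('B'): step: R->3, L=2; B->plug->B->R->A->L->G->refl->H->L'->H->R'->C->plug->C
Final: ciphertext=ABCDCEDCGHDC, RIGHT=3, LEFT=2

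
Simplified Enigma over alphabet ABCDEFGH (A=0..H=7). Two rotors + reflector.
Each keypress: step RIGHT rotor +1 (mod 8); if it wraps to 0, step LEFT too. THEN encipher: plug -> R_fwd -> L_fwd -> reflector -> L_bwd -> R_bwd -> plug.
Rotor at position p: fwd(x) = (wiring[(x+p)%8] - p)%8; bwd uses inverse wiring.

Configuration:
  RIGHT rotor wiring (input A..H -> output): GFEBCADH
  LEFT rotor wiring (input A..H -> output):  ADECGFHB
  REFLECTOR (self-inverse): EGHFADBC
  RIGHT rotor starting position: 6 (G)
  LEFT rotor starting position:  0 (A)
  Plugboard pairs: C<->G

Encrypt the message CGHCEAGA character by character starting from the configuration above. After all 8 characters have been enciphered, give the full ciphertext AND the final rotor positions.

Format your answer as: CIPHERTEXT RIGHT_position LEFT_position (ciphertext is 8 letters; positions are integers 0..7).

Char 1 ('C'): step: R->7, L=0; C->plug->G->R->B->L->D->refl->F->L'->F->R'->D->plug->D
Char 2 ('G'): step: R->0, L->1 (L advanced); G->plug->C->R->E->L->E->refl->A->L'->G->R'->A->plug->A
Char 3 ('H'): step: R->1, L=1; H->plug->H->R->F->L->G->refl->B->L'->C->R'->F->plug->F
Char 4 ('C'): step: R->2, L=1; C->plug->G->R->E->L->E->refl->A->L'->G->R'->D->plug->D
Char 5 ('E'): step: R->3, L=1; E->plug->E->R->E->L->E->refl->A->L'->G->R'->A->plug->A
Char 6 ('A'): step: R->4, L=1; A->plug->A->R->G->L->A->refl->E->L'->E->R'->B->plug->B
Char 7 ('G'): step: R->5, L=1; G->plug->C->R->C->L->B->refl->G->L'->F->R'->H->plug->H
Char 8 ('A'): step: R->6, L=1; A->plug->A->R->F->L->G->refl->B->L'->C->R'->H->plug->H
Final: ciphertext=DAFDABHH, RIGHT=6, LEFT=1

Answer: DAFDABHH 6 1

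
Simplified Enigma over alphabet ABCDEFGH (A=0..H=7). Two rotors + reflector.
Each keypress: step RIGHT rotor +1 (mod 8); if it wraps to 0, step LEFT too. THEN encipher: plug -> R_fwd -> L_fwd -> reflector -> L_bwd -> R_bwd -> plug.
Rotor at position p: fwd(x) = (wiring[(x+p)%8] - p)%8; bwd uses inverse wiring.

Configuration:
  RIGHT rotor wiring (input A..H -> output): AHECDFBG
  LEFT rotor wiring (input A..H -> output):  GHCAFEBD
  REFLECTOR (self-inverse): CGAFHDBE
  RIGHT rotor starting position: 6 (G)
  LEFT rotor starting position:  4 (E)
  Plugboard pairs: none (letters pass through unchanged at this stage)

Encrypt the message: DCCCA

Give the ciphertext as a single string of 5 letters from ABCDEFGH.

Answer: HBFBG

Derivation:
Char 1 ('D'): step: R->7, L=4; D->plug->D->R->F->L->D->refl->F->L'->C->R'->H->plug->H
Char 2 ('C'): step: R->0, L->5 (L advanced); C->plug->C->R->E->L->C->refl->A->L'->H->R'->B->plug->B
Char 3 ('C'): step: R->1, L=5; C->plug->C->R->B->L->E->refl->H->L'->A->R'->F->plug->F
Char 4 ('C'): step: R->2, L=5; C->plug->C->R->B->L->E->refl->H->L'->A->R'->B->plug->B
Char 5 ('A'): step: R->3, L=5; A->plug->A->R->H->L->A->refl->C->L'->E->R'->G->plug->G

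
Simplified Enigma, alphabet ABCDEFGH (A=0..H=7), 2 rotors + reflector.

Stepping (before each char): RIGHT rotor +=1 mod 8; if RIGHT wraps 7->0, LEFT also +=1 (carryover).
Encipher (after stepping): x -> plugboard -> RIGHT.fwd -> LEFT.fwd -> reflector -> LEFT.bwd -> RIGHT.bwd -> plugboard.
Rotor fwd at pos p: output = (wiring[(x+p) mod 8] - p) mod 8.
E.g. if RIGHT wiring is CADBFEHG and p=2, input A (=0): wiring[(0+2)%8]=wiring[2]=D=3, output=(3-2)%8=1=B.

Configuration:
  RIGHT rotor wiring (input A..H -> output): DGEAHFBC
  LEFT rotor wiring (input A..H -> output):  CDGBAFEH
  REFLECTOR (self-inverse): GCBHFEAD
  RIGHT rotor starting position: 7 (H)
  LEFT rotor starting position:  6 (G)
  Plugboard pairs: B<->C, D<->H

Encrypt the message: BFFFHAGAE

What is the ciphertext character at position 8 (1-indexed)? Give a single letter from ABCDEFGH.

Char 1 ('B'): step: R->0, L->7 (L advanced); B->plug->C->R->E->L->C->refl->B->L'->F->R'->F->plug->F
Char 2 ('F'): step: R->1, L=7; F->plug->F->R->A->L->A->refl->G->L'->G->R'->D->plug->H
Char 3 ('F'): step: R->2, L=7; F->plug->F->R->A->L->A->refl->G->L'->G->R'->B->plug->C
Char 4 ('F'): step: R->3, L=7; F->plug->F->R->A->L->A->refl->G->L'->G->R'->D->plug->H
Char 5 ('H'): step: R->4, L=7; H->plug->D->R->G->L->G->refl->A->L'->A->R'->G->plug->G
Char 6 ('A'): step: R->5, L=7; A->plug->A->R->A->L->A->refl->G->L'->G->R'->D->plug->H
Char 7 ('G'): step: R->6, L=7; G->plug->G->R->B->L->D->refl->H->L'->D->R'->A->plug->A
Char 8 ('A'): step: R->7, L=7; A->plug->A->R->D->L->H->refl->D->L'->B->R'->E->plug->E

E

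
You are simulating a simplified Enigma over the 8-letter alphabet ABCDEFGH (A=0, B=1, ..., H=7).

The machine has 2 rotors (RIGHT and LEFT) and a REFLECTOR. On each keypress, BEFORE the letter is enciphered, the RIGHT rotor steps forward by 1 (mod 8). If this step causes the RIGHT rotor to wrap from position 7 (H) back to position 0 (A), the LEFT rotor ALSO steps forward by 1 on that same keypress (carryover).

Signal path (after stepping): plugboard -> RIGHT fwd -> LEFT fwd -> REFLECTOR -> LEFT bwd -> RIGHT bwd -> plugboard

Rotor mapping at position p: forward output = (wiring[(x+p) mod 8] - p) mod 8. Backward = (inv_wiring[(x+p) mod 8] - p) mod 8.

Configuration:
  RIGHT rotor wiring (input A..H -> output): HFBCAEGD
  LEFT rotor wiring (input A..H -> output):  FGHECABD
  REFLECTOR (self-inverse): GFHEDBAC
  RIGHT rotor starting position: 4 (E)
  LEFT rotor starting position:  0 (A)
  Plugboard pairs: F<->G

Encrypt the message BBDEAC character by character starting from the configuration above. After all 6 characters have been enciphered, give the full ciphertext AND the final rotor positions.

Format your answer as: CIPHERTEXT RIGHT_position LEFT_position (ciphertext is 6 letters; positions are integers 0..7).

Char 1 ('B'): step: R->5, L=0; B->plug->B->R->B->L->G->refl->A->L'->F->R'->G->plug->F
Char 2 ('B'): step: R->6, L=0; B->plug->B->R->F->L->A->refl->G->L'->B->R'->C->plug->C
Char 3 ('D'): step: R->7, L=0; D->plug->D->R->C->L->H->refl->C->L'->E->R'->A->plug->A
Char 4 ('E'): step: R->0, L->1 (L advanced); E->plug->E->R->A->L->F->refl->B->L'->D->R'->H->plug->H
Char 5 ('A'): step: R->1, L=1; A->plug->A->R->E->L->H->refl->C->L'->G->R'->H->plug->H
Char 6 ('C'): step: R->2, L=1; C->plug->C->R->G->L->C->refl->H->L'->E->R'->E->plug->E
Final: ciphertext=FCAHHE, RIGHT=2, LEFT=1

Answer: FCAHHE 2 1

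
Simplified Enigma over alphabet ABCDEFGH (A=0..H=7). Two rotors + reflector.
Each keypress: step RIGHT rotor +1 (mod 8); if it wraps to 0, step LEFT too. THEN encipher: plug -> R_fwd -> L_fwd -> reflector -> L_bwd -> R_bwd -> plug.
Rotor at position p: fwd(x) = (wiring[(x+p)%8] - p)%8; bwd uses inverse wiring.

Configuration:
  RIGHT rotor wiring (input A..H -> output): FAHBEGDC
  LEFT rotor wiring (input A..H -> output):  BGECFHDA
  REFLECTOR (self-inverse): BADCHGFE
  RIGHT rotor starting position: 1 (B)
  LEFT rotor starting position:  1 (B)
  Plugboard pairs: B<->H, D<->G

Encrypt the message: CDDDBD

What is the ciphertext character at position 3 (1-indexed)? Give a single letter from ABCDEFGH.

Char 1 ('C'): step: R->2, L=1; C->plug->C->R->C->L->B->refl->A->L'->H->R'->B->plug->H
Char 2 ('D'): step: R->3, L=1; D->plug->G->R->F->L->C->refl->D->L'->B->R'->B->plug->H
Char 3 ('D'): step: R->4, L=1; D->plug->G->R->D->L->E->refl->H->L'->G->R'->D->plug->G

G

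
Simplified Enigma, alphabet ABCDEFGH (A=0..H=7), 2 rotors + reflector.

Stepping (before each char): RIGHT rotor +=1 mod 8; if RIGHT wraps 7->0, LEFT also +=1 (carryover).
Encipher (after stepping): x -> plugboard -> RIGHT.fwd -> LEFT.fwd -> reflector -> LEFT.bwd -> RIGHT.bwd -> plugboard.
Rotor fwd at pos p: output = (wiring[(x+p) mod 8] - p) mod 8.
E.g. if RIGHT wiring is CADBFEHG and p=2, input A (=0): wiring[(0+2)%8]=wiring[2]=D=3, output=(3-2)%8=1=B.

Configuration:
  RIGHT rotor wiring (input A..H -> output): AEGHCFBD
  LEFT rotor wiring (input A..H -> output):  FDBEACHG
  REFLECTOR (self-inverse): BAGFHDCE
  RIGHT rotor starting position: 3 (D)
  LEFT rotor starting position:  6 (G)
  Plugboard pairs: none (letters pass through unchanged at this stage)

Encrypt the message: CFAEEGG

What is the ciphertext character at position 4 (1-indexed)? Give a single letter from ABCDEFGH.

Char 1 ('C'): step: R->4, L=6; C->plug->C->R->F->L->G->refl->C->L'->G->R'->A->plug->A
Char 2 ('F'): step: R->5, L=6; F->plug->F->R->B->L->A->refl->B->L'->A->R'->A->plug->A
Char 3 ('A'): step: R->6, L=6; A->plug->A->R->D->L->F->refl->D->L'->E->R'->G->plug->G
Char 4 ('E'): step: R->7, L=6; E->plug->E->R->A->L->B->refl->A->L'->B->R'->B->plug->B

B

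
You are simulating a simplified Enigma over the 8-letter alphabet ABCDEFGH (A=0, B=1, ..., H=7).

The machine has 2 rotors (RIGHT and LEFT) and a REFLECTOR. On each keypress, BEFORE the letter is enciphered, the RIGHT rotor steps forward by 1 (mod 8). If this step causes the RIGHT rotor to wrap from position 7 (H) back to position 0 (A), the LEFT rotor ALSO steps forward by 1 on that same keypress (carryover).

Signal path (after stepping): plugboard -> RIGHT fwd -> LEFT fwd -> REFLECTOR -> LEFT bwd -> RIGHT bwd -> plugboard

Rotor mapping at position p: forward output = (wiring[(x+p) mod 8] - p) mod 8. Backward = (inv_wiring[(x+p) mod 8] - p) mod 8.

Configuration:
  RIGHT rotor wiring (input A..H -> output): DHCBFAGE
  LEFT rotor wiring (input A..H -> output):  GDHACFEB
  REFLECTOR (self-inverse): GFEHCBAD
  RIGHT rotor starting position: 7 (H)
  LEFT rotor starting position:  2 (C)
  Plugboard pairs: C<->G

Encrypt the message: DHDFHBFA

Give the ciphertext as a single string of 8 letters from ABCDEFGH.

Answer: EEEDAFAC

Derivation:
Char 1 ('D'): step: R->0, L->3 (L advanced); D->plug->D->R->B->L->H->refl->D->L'->F->R'->E->plug->E
Char 2 ('H'): step: R->1, L=3; H->plug->H->R->C->L->C->refl->E->L'->H->R'->E->plug->E
Char 3 ('D'): step: R->2, L=3; D->plug->D->R->G->L->A->refl->G->L'->E->R'->E->plug->E
Char 4 ('F'): step: R->3, L=3; F->plug->F->R->A->L->F->refl->B->L'->D->R'->D->plug->D
Char 5 ('H'): step: R->4, L=3; H->plug->H->R->F->L->D->refl->H->L'->B->R'->A->plug->A
Char 6 ('B'): step: R->5, L=3; B->plug->B->R->B->L->H->refl->D->L'->F->R'->F->plug->F
Char 7 ('F'): step: R->6, L=3; F->plug->F->R->D->L->B->refl->F->L'->A->R'->A->plug->A
Char 8 ('A'): step: R->7, L=3; A->plug->A->R->F->L->D->refl->H->L'->B->R'->G->plug->C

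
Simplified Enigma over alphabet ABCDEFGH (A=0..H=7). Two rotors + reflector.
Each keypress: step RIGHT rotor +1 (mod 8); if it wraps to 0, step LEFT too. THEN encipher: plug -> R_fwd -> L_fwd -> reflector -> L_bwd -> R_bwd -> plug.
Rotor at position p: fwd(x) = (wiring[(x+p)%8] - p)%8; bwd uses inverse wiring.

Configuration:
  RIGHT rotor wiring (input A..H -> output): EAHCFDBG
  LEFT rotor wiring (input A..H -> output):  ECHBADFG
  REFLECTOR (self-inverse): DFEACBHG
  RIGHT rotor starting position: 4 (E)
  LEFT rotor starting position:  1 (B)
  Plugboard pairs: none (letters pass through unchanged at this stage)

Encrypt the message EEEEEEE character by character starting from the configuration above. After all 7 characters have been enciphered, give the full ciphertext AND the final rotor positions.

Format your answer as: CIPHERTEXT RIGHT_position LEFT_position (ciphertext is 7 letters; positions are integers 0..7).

Char 1 ('E'): step: R->5, L=1; E->plug->E->R->D->L->H->refl->G->L'->B->R'->C->plug->C
Char 2 ('E'): step: R->6, L=1; E->plug->E->R->B->L->G->refl->H->L'->D->R'->A->plug->A
Char 3 ('E'): step: R->7, L=1; E->plug->E->R->D->L->H->refl->G->L'->B->R'->C->plug->C
Char 4 ('E'): step: R->0, L->2 (L advanced); E->plug->E->R->F->L->E->refl->C->L'->G->R'->H->plug->H
Char 5 ('E'): step: R->1, L=2; E->plug->E->R->C->L->G->refl->H->L'->B->R'->C->plug->C
Char 6 ('E'): step: R->2, L=2; E->plug->E->R->H->L->A->refl->D->L'->E->R'->F->plug->F
Char 7 ('E'): step: R->3, L=2; E->plug->E->R->D->L->B->refl->F->L'->A->R'->C->plug->C
Final: ciphertext=CACHCFC, RIGHT=3, LEFT=2

Answer: CACHCFC 3 2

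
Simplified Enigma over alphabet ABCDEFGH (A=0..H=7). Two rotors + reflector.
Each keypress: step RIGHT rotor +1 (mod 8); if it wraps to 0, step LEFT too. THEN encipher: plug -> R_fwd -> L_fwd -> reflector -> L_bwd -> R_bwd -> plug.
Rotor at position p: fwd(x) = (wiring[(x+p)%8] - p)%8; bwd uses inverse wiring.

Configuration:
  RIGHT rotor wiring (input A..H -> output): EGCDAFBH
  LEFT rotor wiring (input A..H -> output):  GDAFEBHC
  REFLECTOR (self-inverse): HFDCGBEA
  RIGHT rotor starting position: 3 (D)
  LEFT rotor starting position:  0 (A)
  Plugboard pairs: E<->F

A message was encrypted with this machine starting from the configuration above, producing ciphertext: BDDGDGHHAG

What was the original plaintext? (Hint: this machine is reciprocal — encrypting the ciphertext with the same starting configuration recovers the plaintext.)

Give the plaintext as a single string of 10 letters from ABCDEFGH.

Char 1 ('B'): step: R->4, L=0; B->plug->B->R->B->L->D->refl->C->L'->H->R'->H->plug->H
Char 2 ('D'): step: R->5, L=0; D->plug->D->R->H->L->C->refl->D->L'->B->R'->E->plug->F
Char 3 ('D'): step: R->6, L=0; D->plug->D->R->A->L->G->refl->E->L'->E->R'->E->plug->F
Char 4 ('G'): step: R->7, L=0; G->plug->G->R->G->L->H->refl->A->L'->C->R'->H->plug->H
Char 5 ('D'): step: R->0, L->1 (L advanced); D->plug->D->R->D->L->D->refl->C->L'->A->R'->E->plug->F
Char 6 ('G'): step: R->1, L=1; G->plug->G->R->G->L->B->refl->F->L'->H->R'->D->plug->D
Char 7 ('H'): step: R->2, L=1; H->plug->H->R->E->L->A->refl->H->L'->B->R'->B->plug->B
Char 8 ('H'): step: R->3, L=1; H->plug->H->R->H->L->F->refl->B->L'->G->R'->D->plug->D
Char 9 ('A'): step: R->4, L=1; A->plug->A->R->E->L->A->refl->H->L'->B->R'->B->plug->B
Char 10 ('G'): step: R->5, L=1; G->plug->G->R->G->L->B->refl->F->L'->H->R'->D->plug->D

Answer: HFFHFDBDBD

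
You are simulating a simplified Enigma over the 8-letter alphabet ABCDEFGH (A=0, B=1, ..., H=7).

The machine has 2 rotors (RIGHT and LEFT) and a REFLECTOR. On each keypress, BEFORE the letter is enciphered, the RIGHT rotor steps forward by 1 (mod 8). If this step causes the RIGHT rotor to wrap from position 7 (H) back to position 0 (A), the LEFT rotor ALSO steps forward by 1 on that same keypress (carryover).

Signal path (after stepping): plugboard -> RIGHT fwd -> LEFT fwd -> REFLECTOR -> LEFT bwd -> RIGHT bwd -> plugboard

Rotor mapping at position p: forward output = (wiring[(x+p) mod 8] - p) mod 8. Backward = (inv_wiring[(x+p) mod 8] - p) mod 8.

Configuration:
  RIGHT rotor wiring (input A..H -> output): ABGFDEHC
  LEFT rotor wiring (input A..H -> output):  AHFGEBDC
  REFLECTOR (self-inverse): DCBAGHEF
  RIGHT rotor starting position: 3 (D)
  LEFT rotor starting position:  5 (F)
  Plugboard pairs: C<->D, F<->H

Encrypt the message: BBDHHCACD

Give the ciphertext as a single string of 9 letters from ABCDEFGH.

Char 1 ('B'): step: R->4, L=5; B->plug->B->R->A->L->E->refl->G->L'->B->R'->H->plug->F
Char 2 ('B'): step: R->5, L=5; B->plug->B->R->C->L->F->refl->H->L'->H->R'->A->plug->A
Char 3 ('D'): step: R->6, L=5; D->plug->C->R->C->L->F->refl->H->L'->H->R'->F->plug->H
Char 4 ('H'): step: R->7, L=5; H->plug->F->R->E->L->C->refl->B->L'->G->R'->E->plug->E
Char 5 ('H'): step: R->0, L->6 (L advanced); H->plug->F->R->E->L->H->refl->F->L'->A->R'->A->plug->A
Char 6 ('C'): step: R->1, L=6; C->plug->D->R->C->L->C->refl->B->L'->D->R'->E->plug->E
Char 7 ('A'): step: R->2, L=6; A->plug->A->R->E->L->H->refl->F->L'->A->R'->F->plug->H
Char 8 ('C'): step: R->3, L=6; C->plug->D->R->E->L->H->refl->F->L'->A->R'->B->plug->B
Char 9 ('D'): step: R->4, L=6; D->plug->C->R->D->L->B->refl->C->L'->C->R'->G->plug->G

Answer: FAHEAEHBG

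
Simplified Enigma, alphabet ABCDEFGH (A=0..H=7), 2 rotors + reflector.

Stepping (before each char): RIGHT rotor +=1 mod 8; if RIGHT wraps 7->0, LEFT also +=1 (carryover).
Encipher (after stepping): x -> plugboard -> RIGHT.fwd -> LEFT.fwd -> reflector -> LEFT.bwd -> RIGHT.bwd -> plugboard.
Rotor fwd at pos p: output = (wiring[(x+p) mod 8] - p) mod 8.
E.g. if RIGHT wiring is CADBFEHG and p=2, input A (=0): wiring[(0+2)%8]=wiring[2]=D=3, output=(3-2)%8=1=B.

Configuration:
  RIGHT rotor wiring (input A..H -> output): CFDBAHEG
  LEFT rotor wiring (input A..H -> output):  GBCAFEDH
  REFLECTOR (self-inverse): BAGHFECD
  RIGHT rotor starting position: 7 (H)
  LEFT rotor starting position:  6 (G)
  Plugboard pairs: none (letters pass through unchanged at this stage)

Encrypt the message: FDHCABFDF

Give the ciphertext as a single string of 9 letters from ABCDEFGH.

Char 1 ('F'): step: R->0, L->7 (L advanced); F->plug->F->R->H->L->E->refl->F->L'->G->R'->H->plug->H
Char 2 ('D'): step: R->1, L=7; D->plug->D->R->H->L->E->refl->F->L'->G->R'->E->plug->E
Char 3 ('H'): step: R->2, L=7; H->plug->H->R->D->L->D->refl->H->L'->B->R'->A->plug->A
Char 4 ('C'): step: R->3, L=7; C->plug->C->R->E->L->B->refl->A->L'->A->R'->H->plug->H
Char 5 ('A'): step: R->4, L=7; A->plug->A->R->E->L->B->refl->A->L'->A->R'->C->plug->C
Char 6 ('B'): step: R->5, L=7; B->plug->B->R->H->L->E->refl->F->L'->G->R'->F->plug->F
Char 7 ('F'): step: R->6, L=7; F->plug->F->R->D->L->D->refl->H->L'->B->R'->H->plug->H
Char 8 ('D'): step: R->7, L=7; D->plug->D->R->E->L->B->refl->A->L'->A->R'->G->plug->G
Char 9 ('F'): step: R->0, L->0 (L advanced); F->plug->F->R->H->L->H->refl->D->L'->G->R'->H->plug->H

Answer: HEAHCFHGH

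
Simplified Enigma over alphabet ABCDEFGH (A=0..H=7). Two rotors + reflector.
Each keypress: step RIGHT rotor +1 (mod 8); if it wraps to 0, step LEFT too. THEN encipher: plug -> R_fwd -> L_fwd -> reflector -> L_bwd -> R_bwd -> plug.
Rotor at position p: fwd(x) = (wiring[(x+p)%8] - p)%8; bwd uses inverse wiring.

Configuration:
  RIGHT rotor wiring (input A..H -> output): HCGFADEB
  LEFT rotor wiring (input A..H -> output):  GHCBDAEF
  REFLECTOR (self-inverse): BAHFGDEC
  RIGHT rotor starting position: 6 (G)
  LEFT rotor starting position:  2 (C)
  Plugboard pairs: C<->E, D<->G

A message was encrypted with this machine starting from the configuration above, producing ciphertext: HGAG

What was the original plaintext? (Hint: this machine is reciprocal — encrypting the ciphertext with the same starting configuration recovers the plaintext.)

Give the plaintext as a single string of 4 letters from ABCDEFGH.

Char 1 ('H'): step: R->7, L=2; H->plug->H->R->F->L->D->refl->F->L'->H->R'->D->plug->G
Char 2 ('G'): step: R->0, L->3 (L advanced); G->plug->D->R->F->L->D->refl->F->L'->C->R'->B->plug->B
Char 3 ('A'): step: R->1, L=3; A->plug->A->R->B->L->A->refl->B->L'->D->R'->F->plug->F
Char 4 ('G'): step: R->2, L=3; G->plug->D->R->B->L->A->refl->B->L'->D->R'->B->plug->B

Answer: GBFB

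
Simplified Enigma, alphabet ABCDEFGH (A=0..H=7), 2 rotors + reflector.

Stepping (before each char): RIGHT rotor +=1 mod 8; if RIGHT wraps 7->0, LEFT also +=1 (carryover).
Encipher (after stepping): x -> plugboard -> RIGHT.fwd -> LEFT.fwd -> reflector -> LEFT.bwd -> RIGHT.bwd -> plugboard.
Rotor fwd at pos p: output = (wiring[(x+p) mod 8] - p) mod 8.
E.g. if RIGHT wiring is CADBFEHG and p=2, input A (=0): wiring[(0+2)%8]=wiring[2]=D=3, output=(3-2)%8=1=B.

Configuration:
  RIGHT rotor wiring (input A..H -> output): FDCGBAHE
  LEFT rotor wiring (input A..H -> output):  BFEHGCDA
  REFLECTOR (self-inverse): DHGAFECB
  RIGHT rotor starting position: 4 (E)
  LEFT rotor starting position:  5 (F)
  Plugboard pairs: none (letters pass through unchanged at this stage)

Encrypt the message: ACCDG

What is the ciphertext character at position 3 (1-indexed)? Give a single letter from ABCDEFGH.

Char 1 ('A'): step: R->5, L=5; A->plug->A->R->D->L->E->refl->F->L'->A->R'->D->plug->D
Char 2 ('C'): step: R->6, L=5; C->plug->C->R->H->L->B->refl->H->L'->F->R'->D->plug->D
Char 3 ('C'): step: R->7, L=5; C->plug->C->R->E->L->A->refl->D->L'->C->R'->F->plug->F

F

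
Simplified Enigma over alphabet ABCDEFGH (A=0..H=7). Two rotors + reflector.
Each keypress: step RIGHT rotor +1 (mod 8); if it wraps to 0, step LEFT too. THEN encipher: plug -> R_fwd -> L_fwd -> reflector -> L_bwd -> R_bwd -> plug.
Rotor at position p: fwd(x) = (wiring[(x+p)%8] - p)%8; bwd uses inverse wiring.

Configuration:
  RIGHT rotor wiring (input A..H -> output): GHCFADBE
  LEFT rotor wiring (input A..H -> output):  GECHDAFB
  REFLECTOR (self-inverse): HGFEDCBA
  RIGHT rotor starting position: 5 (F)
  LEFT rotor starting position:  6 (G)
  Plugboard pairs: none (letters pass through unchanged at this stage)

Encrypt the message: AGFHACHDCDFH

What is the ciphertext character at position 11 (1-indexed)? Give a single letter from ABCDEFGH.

Char 1 ('A'): step: R->6, L=6; A->plug->A->R->D->L->G->refl->B->L'->F->R'->H->plug->H
Char 2 ('G'): step: R->7, L=6; G->plug->G->R->E->L->E->refl->D->L'->B->R'->F->plug->F
Char 3 ('F'): step: R->0, L->7 (L advanced); F->plug->F->R->D->L->D->refl->E->L'->F->R'->D->plug->D
Char 4 ('H'): step: R->1, L=7; H->plug->H->R->F->L->E->refl->D->L'->D->R'->G->plug->G
Char 5 ('A'): step: R->2, L=7; A->plug->A->R->A->L->C->refl->F->L'->C->R'->F->plug->F
Char 6 ('C'): step: R->3, L=7; C->plug->C->R->A->L->C->refl->F->L'->C->R'->A->plug->A
Char 7 ('H'): step: R->4, L=7; H->plug->H->R->B->L->H->refl->A->L'->E->R'->A->plug->A
Char 8 ('D'): step: R->5, L=7; D->plug->D->R->B->L->H->refl->A->L'->E->R'->B->plug->B
Char 9 ('C'): step: R->6, L=7; C->plug->C->R->A->L->C->refl->F->L'->C->R'->G->plug->G
Char 10 ('D'): step: R->7, L=7; D->plug->D->R->D->L->D->refl->E->L'->F->R'->A->plug->A
Char 11 ('F'): step: R->0, L->0 (L advanced); F->plug->F->R->D->L->H->refl->A->L'->F->R'->D->plug->D

D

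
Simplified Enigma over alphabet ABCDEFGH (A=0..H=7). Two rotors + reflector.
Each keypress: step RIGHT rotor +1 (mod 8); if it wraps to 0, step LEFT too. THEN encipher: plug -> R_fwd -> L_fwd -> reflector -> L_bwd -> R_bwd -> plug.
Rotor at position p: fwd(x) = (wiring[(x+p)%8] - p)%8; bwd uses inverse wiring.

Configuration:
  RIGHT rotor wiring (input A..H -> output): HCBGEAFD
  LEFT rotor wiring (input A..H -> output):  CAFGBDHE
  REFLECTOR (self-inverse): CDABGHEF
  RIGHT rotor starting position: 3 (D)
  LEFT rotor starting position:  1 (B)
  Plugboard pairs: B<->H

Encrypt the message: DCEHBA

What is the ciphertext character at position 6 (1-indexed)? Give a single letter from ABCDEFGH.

Char 1 ('D'): step: R->4, L=1; D->plug->D->R->H->L->B->refl->D->L'->G->R'->F->plug->F
Char 2 ('C'): step: R->5, L=1; C->plug->C->R->G->L->D->refl->B->L'->H->R'->H->plug->B
Char 3 ('E'): step: R->6, L=1; E->plug->E->R->D->L->A->refl->C->L'->E->R'->D->plug->D
Char 4 ('H'): step: R->7, L=1; H->plug->B->R->A->L->H->refl->F->L'->C->R'->D->plug->D
Char 5 ('B'): step: R->0, L->2 (L advanced); B->plug->H->R->D->L->B->refl->D->L'->A->R'->F->plug->F
Char 6 ('A'): step: R->1, L=2; A->plug->A->R->B->L->E->refl->G->L'->H->R'->E->plug->E

E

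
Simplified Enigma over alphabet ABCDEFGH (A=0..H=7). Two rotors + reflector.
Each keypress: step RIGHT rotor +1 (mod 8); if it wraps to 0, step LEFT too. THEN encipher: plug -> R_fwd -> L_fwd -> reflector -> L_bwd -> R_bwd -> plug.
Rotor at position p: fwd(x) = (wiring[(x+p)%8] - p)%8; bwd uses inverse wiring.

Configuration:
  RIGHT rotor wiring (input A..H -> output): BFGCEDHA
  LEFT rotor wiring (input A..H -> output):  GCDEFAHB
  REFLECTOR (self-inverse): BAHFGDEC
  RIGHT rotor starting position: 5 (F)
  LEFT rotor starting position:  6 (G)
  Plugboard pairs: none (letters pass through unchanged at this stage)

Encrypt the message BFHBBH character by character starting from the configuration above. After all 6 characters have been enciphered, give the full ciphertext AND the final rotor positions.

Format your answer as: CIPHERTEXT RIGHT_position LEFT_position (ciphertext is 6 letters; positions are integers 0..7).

Answer: EEADDE 3 7

Derivation:
Char 1 ('B'): step: R->6, L=6; B->plug->B->R->C->L->A->refl->B->L'->A->R'->E->plug->E
Char 2 ('F'): step: R->7, L=6; F->plug->F->R->F->L->G->refl->E->L'->D->R'->E->plug->E
Char 3 ('H'): step: R->0, L->7 (L advanced); H->plug->H->R->A->L->C->refl->H->L'->B->R'->A->plug->A
Char 4 ('B'): step: R->1, L=7; B->plug->B->R->F->L->G->refl->E->L'->D->R'->D->plug->D
Char 5 ('B'): step: R->2, L=7; B->plug->B->R->A->L->C->refl->H->L'->B->R'->D->plug->D
Char 6 ('H'): step: R->3, L=7; H->plug->H->R->D->L->E->refl->G->L'->F->R'->E->plug->E
Final: ciphertext=EEADDE, RIGHT=3, LEFT=7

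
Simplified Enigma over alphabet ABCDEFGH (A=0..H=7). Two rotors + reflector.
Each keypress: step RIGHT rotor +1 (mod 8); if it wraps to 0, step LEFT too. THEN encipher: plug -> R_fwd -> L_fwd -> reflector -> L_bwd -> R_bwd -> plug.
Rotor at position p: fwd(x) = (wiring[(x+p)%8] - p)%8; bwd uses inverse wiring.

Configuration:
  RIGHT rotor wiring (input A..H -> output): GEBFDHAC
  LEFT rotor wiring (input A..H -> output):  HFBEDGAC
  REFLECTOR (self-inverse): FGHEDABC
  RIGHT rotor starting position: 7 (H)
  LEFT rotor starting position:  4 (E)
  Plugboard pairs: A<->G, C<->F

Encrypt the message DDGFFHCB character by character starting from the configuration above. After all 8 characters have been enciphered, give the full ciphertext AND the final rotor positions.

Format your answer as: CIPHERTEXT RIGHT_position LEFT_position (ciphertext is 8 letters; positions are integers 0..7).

Answer: FFCGEBFA 7 5

Derivation:
Char 1 ('D'): step: R->0, L->5 (L advanced); D->plug->D->R->F->L->E->refl->D->L'->B->R'->C->plug->F
Char 2 ('D'): step: R->1, L=5; D->plug->D->R->C->L->F->refl->A->L'->E->R'->C->plug->F
Char 3 ('G'): step: R->2, L=5; G->plug->A->R->H->L->G->refl->B->L'->A->R'->F->plug->C
Char 4 ('F'): step: R->3, L=5; F->plug->C->R->E->L->A->refl->F->L'->C->R'->A->plug->G
Char 5 ('F'): step: R->4, L=5; F->plug->C->R->E->L->A->refl->F->L'->C->R'->E->plug->E
Char 6 ('H'): step: R->5, L=5; H->plug->H->R->G->L->H->refl->C->L'->D->R'->B->plug->B
Char 7 ('C'): step: R->6, L=5; C->plug->F->R->H->L->G->refl->B->L'->A->R'->C->plug->F
Char 8 ('B'): step: R->7, L=5; B->plug->B->R->H->L->G->refl->B->L'->A->R'->G->plug->A
Final: ciphertext=FFCGEBFA, RIGHT=7, LEFT=5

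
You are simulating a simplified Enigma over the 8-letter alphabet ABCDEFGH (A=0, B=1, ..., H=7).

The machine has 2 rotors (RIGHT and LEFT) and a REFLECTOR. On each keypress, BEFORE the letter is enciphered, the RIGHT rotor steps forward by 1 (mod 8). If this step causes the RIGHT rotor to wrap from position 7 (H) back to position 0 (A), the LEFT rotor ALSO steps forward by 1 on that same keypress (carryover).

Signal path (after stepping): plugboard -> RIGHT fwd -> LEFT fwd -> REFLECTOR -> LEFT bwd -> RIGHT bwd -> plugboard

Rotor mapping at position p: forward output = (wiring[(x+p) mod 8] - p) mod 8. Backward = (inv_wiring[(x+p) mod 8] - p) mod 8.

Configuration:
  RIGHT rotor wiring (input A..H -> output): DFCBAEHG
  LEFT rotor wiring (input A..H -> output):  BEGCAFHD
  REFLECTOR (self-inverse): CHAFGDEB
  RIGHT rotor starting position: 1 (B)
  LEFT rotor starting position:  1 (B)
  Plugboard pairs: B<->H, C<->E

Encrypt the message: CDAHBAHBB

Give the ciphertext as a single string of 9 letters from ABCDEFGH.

Char 1 ('C'): step: R->2, L=1; C->plug->E->R->F->L->G->refl->E->L'->E->R'->F->plug->F
Char 2 ('D'): step: R->3, L=1; D->plug->D->R->E->L->E->refl->G->L'->F->R'->B->plug->H
Char 3 ('A'): step: R->4, L=1; A->plug->A->R->E->L->E->refl->G->L'->F->R'->H->plug->B
Char 4 ('H'): step: R->5, L=1; H->plug->B->R->C->L->B->refl->H->L'->D->R'->H->plug->B
Char 5 ('B'): step: R->6, L=1; B->plug->H->R->G->L->C->refl->A->L'->H->R'->D->plug->D
Char 6 ('A'): step: R->7, L=1; A->plug->A->R->H->L->A->refl->C->L'->G->R'->C->plug->E
Char 7 ('H'): step: R->0, L->2 (L advanced); H->plug->B->R->F->L->B->refl->H->L'->G->R'->H->plug->B
Char 8 ('B'): step: R->1, L=2; B->plug->H->R->C->L->G->refl->E->L'->A->R'->C->plug->E
Char 9 ('B'): step: R->2, L=2; B->plug->H->R->D->L->D->refl->F->L'->E->R'->F->plug->F

Answer: FHBBDEBEF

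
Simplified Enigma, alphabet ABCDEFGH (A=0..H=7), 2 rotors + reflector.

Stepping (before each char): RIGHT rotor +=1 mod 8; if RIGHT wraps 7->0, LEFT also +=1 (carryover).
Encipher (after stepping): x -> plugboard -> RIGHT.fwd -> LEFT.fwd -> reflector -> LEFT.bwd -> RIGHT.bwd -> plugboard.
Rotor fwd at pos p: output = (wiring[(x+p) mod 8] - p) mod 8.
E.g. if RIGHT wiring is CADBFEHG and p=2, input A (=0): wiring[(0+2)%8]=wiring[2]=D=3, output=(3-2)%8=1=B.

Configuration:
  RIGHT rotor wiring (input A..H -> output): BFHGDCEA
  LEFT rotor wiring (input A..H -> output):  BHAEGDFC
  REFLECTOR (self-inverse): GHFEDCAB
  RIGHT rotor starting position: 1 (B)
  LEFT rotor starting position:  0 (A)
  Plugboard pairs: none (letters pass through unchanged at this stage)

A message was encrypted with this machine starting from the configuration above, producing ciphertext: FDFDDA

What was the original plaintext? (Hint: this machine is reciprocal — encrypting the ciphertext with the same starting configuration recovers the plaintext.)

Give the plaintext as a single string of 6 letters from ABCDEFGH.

Char 1 ('F'): step: R->2, L=0; F->plug->F->R->G->L->F->refl->C->L'->H->R'->G->plug->G
Char 2 ('D'): step: R->3, L=0; D->plug->D->R->B->L->H->refl->B->L'->A->R'->B->plug->B
Char 3 ('F'): step: R->4, L=0; F->plug->F->R->B->L->H->refl->B->L'->A->R'->C->plug->C
Char 4 ('D'): step: R->5, L=0; D->plug->D->R->E->L->G->refl->A->L'->C->R'->F->plug->F
Char 5 ('D'): step: R->6, L=0; D->plug->D->R->H->L->C->refl->F->L'->G->R'->A->plug->A
Char 6 ('A'): step: R->7, L=0; A->plug->A->R->B->L->H->refl->B->L'->A->R'->D->plug->D

Answer: GBCFAD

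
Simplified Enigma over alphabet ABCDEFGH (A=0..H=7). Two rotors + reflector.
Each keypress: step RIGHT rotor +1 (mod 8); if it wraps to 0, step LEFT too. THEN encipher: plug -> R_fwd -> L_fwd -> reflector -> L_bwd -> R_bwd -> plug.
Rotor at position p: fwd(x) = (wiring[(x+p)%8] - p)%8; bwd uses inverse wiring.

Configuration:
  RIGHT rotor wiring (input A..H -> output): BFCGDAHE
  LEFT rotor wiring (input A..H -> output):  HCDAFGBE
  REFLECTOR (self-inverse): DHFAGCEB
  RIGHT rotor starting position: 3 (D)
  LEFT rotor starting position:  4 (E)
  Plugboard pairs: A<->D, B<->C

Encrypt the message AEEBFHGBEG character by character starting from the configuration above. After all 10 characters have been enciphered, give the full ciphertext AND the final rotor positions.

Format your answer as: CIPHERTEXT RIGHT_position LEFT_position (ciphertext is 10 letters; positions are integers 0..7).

Answer: GHBHBAAEFF 5 5

Derivation:
Char 1 ('A'): step: R->4, L=4; A->plug->D->R->A->L->B->refl->H->L'->G->R'->G->plug->G
Char 2 ('E'): step: R->5, L=4; E->plug->E->R->A->L->B->refl->H->L'->G->R'->H->plug->H
Char 3 ('E'): step: R->6, L=4; E->plug->E->R->E->L->D->refl->A->L'->D->R'->C->plug->B
Char 4 ('B'): step: R->7, L=4; B->plug->C->R->G->L->H->refl->B->L'->A->R'->H->plug->H
Char 5 ('F'): step: R->0, L->5 (L advanced); F->plug->F->R->A->L->B->refl->H->L'->C->R'->C->plug->B
Char 6 ('H'): step: R->1, L=5; H->plug->H->R->A->L->B->refl->H->L'->C->R'->D->plug->A
Char 7 ('G'): step: R->2, L=5; G->plug->G->R->H->L->A->refl->D->L'->G->R'->D->plug->A
Char 8 ('B'): step: R->3, L=5; B->plug->C->R->F->L->G->refl->E->L'->B->R'->E->plug->E
Char 9 ('E'): step: R->4, L=5; E->plug->E->R->F->L->G->refl->E->L'->B->R'->F->plug->F
Char 10 ('G'): step: R->5, L=5; G->plug->G->R->B->L->E->refl->G->L'->F->R'->F->plug->F
Final: ciphertext=GHBHBAAEFF, RIGHT=5, LEFT=5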